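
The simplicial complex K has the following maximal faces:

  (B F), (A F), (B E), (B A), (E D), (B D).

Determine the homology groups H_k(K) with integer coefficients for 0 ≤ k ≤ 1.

H_0 = Z,  H_1 = Z^2.

We work with the vertex ordering A < B < D < E < F. The simplices of K, each written with vertices in increasing order, are:

  0-simplices (5): A, B, D, E, F
  1-simplices (6): AB, AF, BD, BE, BF, DE

so the chain groups are C_0 ≅ Z^5, C_1 ≅ Z^6.

Boundary ∂_1: C_1 → C_0 is given by ∂[p,q] = [q] − [p].
The resulting 5×6 matrix has rank 4, and its Smith normal form has invariant factors (1,1,1,1).

From H_k ≅ ker(∂_k) / im(∂_{k+1}) we obtain:

  H_0: rank C_0 − rank ∂_1 = 5 − 4 = 1, and the invariant factors of ∂_1 are all 1, so H_0 = Z.
  H_1: rank ker ∂_1 − rank ∂_2 = (6 − 4) − 0 = 2, and there is no ∂_2, so H_1 = Z^2.

(K is a triangulation of a wedge of 2 circles.)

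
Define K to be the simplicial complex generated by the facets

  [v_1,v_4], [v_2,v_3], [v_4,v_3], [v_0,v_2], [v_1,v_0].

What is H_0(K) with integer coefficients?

H_0 ≅ Z.

Order the vertices as v_0 < v_1 < v_2 < v_3 < v_4. Listing each simplex with vertices in this order, K has dimension 1 with simplices:

  0-simplices (5): [v_0], [v_1], [v_2], [v_3], [v_4]
  1-simplices (5): [v_0,v_1], [v_0,v_2], [v_1,v_4], [v_2,v_3], [v_3,v_4]

so the chain groups are C_0 ≅ Z^5, C_1 ≅ Z^5.

∂_1: C_1 → C_0 is given by ∂[p,q] = [q] − [p].
This gives a 5×5 integer matrix of rank 4; reducing to Smith normal form yields diagonal entries (1,1,1,1).

Reading off H_k = ker ∂_k / im ∂_{k+1}:

  H_0: rank C_0 − rank ∂_1 = 5 − 4 = 1, and the invariant factors of ∂_1 are all 1, so H_0 ≅ Z.

(K is a triangulation of the circle S^1.)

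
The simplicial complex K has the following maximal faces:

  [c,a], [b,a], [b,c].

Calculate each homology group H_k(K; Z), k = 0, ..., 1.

Take the total order a < b < c on the vertex set. Then K (dimension 1) consists of the simplices:

  0-simplices (3): a, b, c
  1-simplices (3): ab, ac, bc

giving chain groups C_0 ≅ Z^3, C_1 ≅ Z^3.

∂_1: C_1 → C_0 maps an edge to its endpoints' difference, ∂[p,q] = q − p. For instance
  ∂ab = b − a.
The 3×3 boundary matrix has rank 2 and Smith normal form diag(1,1).

Computing H_k = (kernel of ∂_k) / (image of ∂_{k+1}):

  H_0: rank C_0 − rank ∂_1 = 3 − 2 = 1, and the invariant factors of ∂_1 are all 1, so H_0 = Z.
  H_1: rank ker ∂_1 − rank ∂_2 = (3 − 2) − 0 = 1, and there is no ∂_2, so H_1 = Z.

H_0 = Z,  H_1 = Z.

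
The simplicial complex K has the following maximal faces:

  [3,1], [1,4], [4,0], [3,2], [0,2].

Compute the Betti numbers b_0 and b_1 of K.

b_0 = 1, b_1 = 1.

Order the vertices as 0 < 1 < 2 < 3 < 4. Listing each simplex with vertices in this order, K has dimension 1 with simplices:

  0-simplices (5): [0], [1], [2], [3], [4]
  1-simplices (5): [0,2], [0,4], [1,3], [1,4], [2,3]

so the chain groups are C_0 ≅ Z^5, C_1 ≅ Z^5.

∂_1: C_1 → C_0 is given by ∂[p,q] = [q] − [p]. For instance
  ∂[0,2] = [2] − [0].
This gives a 5×5 integer matrix of rank 4; reducing to Smith normal form yields diagonal entries (1,1,1,1).

Reading off H_k = ker ∂_k / im ∂_{k+1}:

  H_0: rank C_0 − rank ∂_1 = 5 − 4 = 1, and the invariant factors of ∂_1 are all 1, so H_0 ≅ Z.
  H_1: rank ker ∂_1 − rank ∂_2 = (5 − 4) − 0 = 1, and there is no ∂_2, so H_1 ≅ Z.

As a check, the Euler characteristic is 5 − 5 = 0, which agrees with 1 − 1 = 0.
(K is a triangulation of the circle S^1.)

Hence the Betti numbers are b_0 = 1, b_1 = 1.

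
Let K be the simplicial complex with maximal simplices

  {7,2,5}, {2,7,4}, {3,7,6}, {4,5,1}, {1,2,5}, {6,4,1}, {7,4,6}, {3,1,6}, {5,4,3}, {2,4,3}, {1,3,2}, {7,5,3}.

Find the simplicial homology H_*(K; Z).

We work with the vertex ordering 1 < 2 < 3 < 4 < 5 < 6 < 7. The simplices of K, each written with vertices in increasing order, are:

  0-simplices (7): [1], [2], [3], [4], [5], [6], [7]
  1-simplices (18): [1,2], [1,3], [1,4], [1,5], [1,6], [2,3], [2,4], [2,5], [2,7], [3,4], [3,5], [3,6], [3,7], [4,5], [4,6], [4,7], [5,7], [6,7]
  2-simplices (12): [1,2,3], [1,2,5], [1,3,6], [1,4,5], [1,4,6], [2,3,4], [2,4,7], [2,5,7], [3,4,5], [3,5,7], [3,6,7], [4,6,7]

Hence C_0 ≅ Z^7, C_1 ≅ Z^18, C_2 ≅ Z^12.

The boundary map ∂_1: C_1 → C_0 maps an edge to its endpoints' difference, ∂[p,q] = q − p.
The resulting 7×18 matrix has rank 6, and its Smith normal form has invariant factors (1,1,1,1,1,1).

∂_2: C_2 → C_1 sends each 2-simplex [p,q,r] to [q,r] − [p,r] + [p,q]. For instance
  ∂[4,6,7] = [6,7] − [4,7] + [4,6],
  ∂[1,3,6] = [3,6] − [1,6] + [1,3].
This gives a 18×12 integer matrix of rank 12; reducing to Smith normal form yields diagonal entries (1,1,1,1,1,1,1,1,1,1,1,2).

Now H_k = ker ∂_k / im ∂_{k+1}, so:

  H_0: rank C_0 − rank ∂_1 = 7 − 6 = 1, and the invariant factors of ∂_1 are all 1, so H_0 = Z.
  H_1: rank ker ∂_1 − rank ∂_2 = (18 − 6) − 12 = 0, and ∂_2 has invariant factor 2 > 1, so H_1 = Z_2.
  H_2: rank ker ∂_2 − rank ∂_3 = (12 − 12) − 0 = 0, and there is no ∂_3, so H_2 = 0.

As a check, the Euler characteristic is 7 − 18 + 12 = 1, which agrees with 1 − 0 + 0 = 1.

H_0 = Z,  H_1 = Z_2,  H_2 = 0.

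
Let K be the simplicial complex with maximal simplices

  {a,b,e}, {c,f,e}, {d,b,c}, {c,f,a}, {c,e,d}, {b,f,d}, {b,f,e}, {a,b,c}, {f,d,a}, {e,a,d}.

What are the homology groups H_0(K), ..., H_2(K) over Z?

H_0 ≅ Z,  H_1 ≅ Z/2,  H_2 = 0.

Fix the vertex order a < b < c < d < e < f and write every simplex with vertices in increasing order. Then dim K = 2 and the simplices of K are:

  0-simplices (6): a, b, c, d, e, f
  1-simplices (15): ab, ac, ad, ae, af, bc, bd, be, bf, cd, ce, cf, de, df, ef
  2-simplices (10): abc, abe, acf, ade, adf, bcd, bdf, bef, cde, cef

giving chain groups C_0 ≅ Z^6, C_1 ≅ Z^15, C_2 ≅ Z^10.

∂_1: C_1 → C_0 sends each edge [p,q] (with p < q) to q − p. For instance
  ∂be = e − b.
As a 6×15 matrix over Z this has rank 5, with invariant factors (1,1,1,1,1).

∂_2: C_2 → C_1 acts by ∂[p,q,r] = [q,r] − [p,r] + [p,q]. For instance
  ∂bdf = df − bf + bd,
  ∂ade = de − ae + ad.
The resulting 15×10 matrix has rank 10, and its Smith normal form has invariant factors (1,1,1,1,1,1,1,1,1,2).

Computing H_k = (kernel of ∂_k) / (image of ∂_{k+1}):

  H_0: rank C_0 − rank ∂_1 = 6 − 5 = 1, and the invariant factors of ∂_1 are all 1, so H_0 = Z.
  H_1: rank ker ∂_1 − rank ∂_2 = (15 − 5) − 10 = 0, and ∂_2 has invariant factor 2 > 1, so H_1 = Z/2.
  H_2: rank ker ∂_2 − rank ∂_3 = (10 − 10) − 0 = 0, and there is no ∂_3, so H_2 = 0.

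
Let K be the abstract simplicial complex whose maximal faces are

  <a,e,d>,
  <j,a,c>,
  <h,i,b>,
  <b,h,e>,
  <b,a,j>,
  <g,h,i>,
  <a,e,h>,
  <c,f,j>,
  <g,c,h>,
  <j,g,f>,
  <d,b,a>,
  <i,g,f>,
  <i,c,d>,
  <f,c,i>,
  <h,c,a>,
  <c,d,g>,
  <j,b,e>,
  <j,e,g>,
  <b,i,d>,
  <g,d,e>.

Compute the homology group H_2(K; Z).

Take the total order a < b < c < d < e < f < g < h < i < j on the vertex set. Then K (dimension 2) consists of the simplices:

  0-simplices (10): a, b, c, d, e, f, g, h, i, j
  1-simplices (30): ab, ac, ad, ae, ah, aj, bd, be, bh, bi, bj, cd, cf, cg, ch, ci, cj, de, dg, di, eg, eh, ej, fg, fi, fj, gh, gi, gj, hi
  2-simplices (20): abd, abj, ach, acj, ade, aeh, bdi, beh, bej, bhi, cdg, cdi, cfi, cfj, cgh, deg, egj, fgi, fgj, ghi

giving chain groups C_0 ≅ Z^10, C_1 ≅ Z^30, C_2 ≅ Z^20.

The boundary map ∂_1: C_1 → C_0 maps an edge to its endpoints' difference, ∂[p,q] = q − p.
The resulting 10×30 matrix has rank 9, and its Smith normal form has invariant factors (1,1,1,1,1,1,1,1,1).

Boundary ∂_2: C_2 → C_1 sends each 2-simplex [p,q,r] to [q,r] − [p,r] + [p,q]. For instance
  ∂fgi = gi − fi + fg,
  ∂fgj = gj − fj + fg.
This gives a 30×20 integer matrix of rank 20; reducing to Smith normal form yields diagonal entries (1,1,1,1,1,1,1,1,1,1,1,1,1,1,1,1,1,1,1,2).

Now H_k = ker ∂_k / im ∂_{k+1}, so:

  H_2: rank ker ∂_2 − rank ∂_3 = (20 − 20) − 0 = 0, and there is no ∂_3, so H_2 ≅ 0.

(K is a triangulation of the Klein bottle.)

H_2 = 0.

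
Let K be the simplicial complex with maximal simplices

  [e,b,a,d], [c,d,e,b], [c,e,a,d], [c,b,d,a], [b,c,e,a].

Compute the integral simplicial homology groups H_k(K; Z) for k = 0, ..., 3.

Order the vertices as a < b < c < d < e. Listing each simplex with vertices in this order, K has dimension 3 with simplices:

  0-simplices (5): a, b, c, d, e
  1-simplices (10): ab, ac, ad, ae, bc, bd, be, cd, ce, de
  2-simplices (10): abc, abd, abe, acd, ace, ade, bcd, bce, bde, cde
  3-simplices (5): abcd, abce, abde, acde, bcde

so the chain groups are C_0 ≅ Z^5, C_1 ≅ Z^10, C_2 ≅ Z^10, C_3 ≅ Z^5.

Boundary ∂_1: C_1 → C_0 is given by ∂[p,q] = [q] − [p]. For instance
  ∂de = e − d.
The 5×10 boundary matrix has rank 4 and Smith normal form diag(1,1,1,1).

∂_2: C_2 → C_1 maps a triangle to the signed sum of its edges. For instance
  ∂abd = bd − ad + ab,
  ∂cde = de − ce + cd.
The 10×10 boundary matrix has rank 6 and Smith normal form diag(1,1,1,1,1,1).

Boundary ∂_3: C_3 → C_2 sends each 3-simplex σ to the alternating sum Σ_i (−1)^i (σ with its i-th vertex removed). For instance
  ∂acde = cde − ade + ace − acd,
  ∂abcd = bcd − acd + abd − abc.
As a 10×5 matrix over Z this has rank 4, with invariant factors (1,1,1,1).

Now H_k = ker ∂_k / im ∂_{k+1}, so:

  H_0: rank C_0 − rank ∂_1 = 5 − 4 = 1, and the invariant factors of ∂_1 are all 1, so H_0 ≅ Z.
  H_1: rank ker ∂_1 − rank ∂_2 = (10 − 4) − 6 = 0, and the invariant factors of ∂_2 are all 1, so H_1 ≅ 0.
  H_2: rank ker ∂_2 − rank ∂_3 = (10 − 6) − 4 = 0, and the invariant factors of ∂_3 are all 1, so H_2 ≅ 0.
  H_3: rank ker ∂_3 − rank ∂_4 = (5 − 4) − 0 = 1, and there is no ∂_4, so H_3 ≅ Z.

H_0 = Z,  H_1 = 0,  H_2 = 0,  H_3 = Z.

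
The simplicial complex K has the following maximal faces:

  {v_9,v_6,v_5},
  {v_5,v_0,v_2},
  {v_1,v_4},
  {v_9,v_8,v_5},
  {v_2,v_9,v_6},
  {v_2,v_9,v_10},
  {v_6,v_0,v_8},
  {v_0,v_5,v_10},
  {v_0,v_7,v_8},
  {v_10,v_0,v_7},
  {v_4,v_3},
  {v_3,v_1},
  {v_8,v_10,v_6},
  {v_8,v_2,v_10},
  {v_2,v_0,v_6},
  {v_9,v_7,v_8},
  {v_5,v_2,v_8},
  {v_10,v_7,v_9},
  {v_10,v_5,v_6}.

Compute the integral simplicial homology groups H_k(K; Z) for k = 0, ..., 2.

H_0 ≅ Z^2,  H_1 ≅ Z^3,  H_2 ≅ Z.

K has 11 vertices, 27 edges, 16 triangles.
rank ∂_0 = 0, rank ∂_1 = 9 ⇒ b_0 = 11 − 0 − 9 = 2; all invariant factors of ∂_1 are 1 so no torsion. So H_0 ≅ Z^2.
rank ∂_1 = 9, rank ∂_2 = 15 ⇒ b_1 = 27 − 9 − 15 = 3; all invariant factors of ∂_2 are 1 so no torsion. So H_1 ≅ Z^3.
rank ∂_2 = 15, rank ∂_3 = 0 ⇒ b_2 = 16 − 15 − 0 = 1. So H_2 ≅ Z.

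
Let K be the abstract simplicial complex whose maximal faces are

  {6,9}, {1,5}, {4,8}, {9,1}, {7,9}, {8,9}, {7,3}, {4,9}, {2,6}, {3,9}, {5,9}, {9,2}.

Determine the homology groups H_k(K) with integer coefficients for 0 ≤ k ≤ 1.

H_0 ≅ Z,  H_1 ≅ Z^4.

Order the vertices as 1 < 2 < 3 < 4 < 5 < 6 < 7 < 8 < 9. Listing each simplex with vertices in this order, K has dimension 1 with simplices:

  0-simplices (9): [1], [2], [3], [4], [5], [6], [7], [8], [9]
  1-simplices (12): [1,5], [1,9], [2,6], [2,9], [3,7], [3,9], [4,8], [4,9], [5,9], [6,9], [7,9], [8,9]

Hence C_0 ≅ Z^9, C_1 ≅ Z^12.

Boundary ∂_1: C_1 → C_0 maps an edge to its endpoints' difference, ∂[p,q] = q − p. For instance
  ∂[4,9] = [9] − [4].
The resulting 9×12 matrix has rank 8, and its Smith normal form has invariant factors (1,1,1,1,1,1,1,1).

From H_k ≅ ker(∂_k) / im(∂_{k+1}) we obtain:

  H_0: rank C_0 − rank ∂_1 = 9 − 8 = 1, and the invariant factors of ∂_1 are all 1, so H_0 = Z.
  H_1: rank ker ∂_1 − rank ∂_2 = (12 − 8) − 0 = 4, and there is no ∂_2, so H_1 = Z^4.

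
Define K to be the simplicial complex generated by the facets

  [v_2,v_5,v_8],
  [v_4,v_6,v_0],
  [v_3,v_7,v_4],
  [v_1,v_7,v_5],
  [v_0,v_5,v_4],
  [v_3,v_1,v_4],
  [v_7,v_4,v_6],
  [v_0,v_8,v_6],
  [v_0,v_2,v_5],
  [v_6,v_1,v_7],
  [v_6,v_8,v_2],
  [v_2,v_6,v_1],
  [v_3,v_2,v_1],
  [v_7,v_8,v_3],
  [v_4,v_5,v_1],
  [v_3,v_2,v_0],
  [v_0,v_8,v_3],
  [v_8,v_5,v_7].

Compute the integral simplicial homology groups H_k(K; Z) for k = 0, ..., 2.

H_0 = Z,  H_1 = Z ⊕ Z/2,  H_2 = 0.

We work with the vertex ordering v_0 < v_1 < v_2 < v_3 < v_4 < v_5 < v_6 < v_7 < v_8. The simplices of K, each written with vertices in increasing order, are:

  0-simplices (9): [v_0], [v_1], [v_2], [v_3], [v_4], [v_5], [v_6], [v_7], [v_8]
  1-simplices (27): (27 of them)
  2-simplices (18): (18 of them)

Hence C_0 ≅ Z^9, C_1 ≅ Z^27, C_2 ≅ Z^18.

∂_1: C_1 → C_0 sends each edge [p,q] (with p < q) to q − p. For instance
  ∂[v_5,v_8] = [v_8] − [v_5].
The 9×27 boundary matrix has rank 8 and Smith normal form diag(1,1,1,1,1,1,1,1).

∂_2: C_2 → C_1 sends each 2-simplex [p,q,r] to [q,r] − [p,r] + [p,q]. For instance
  ∂[v_1,v_5,v_7] = [v_5,v_7] − [v_1,v_7] + [v_1,v_5],
  ∂[v_3,v_7,v_8] = [v_7,v_8] − [v_3,v_8] + [v_3,v_7].
This gives a 27×18 integer matrix of rank 18; reducing to Smith normal form yields diagonal entries (1,1,1,1,1,1,1,1,1,1,1,1,1,1,1,1,1,2).

From H_k ≅ ker(∂_k) / im(∂_{k+1}) we obtain:

  H_0: rank C_0 − rank ∂_1 = 9 − 8 = 1, and the invariant factors of ∂_1 are all 1, so H_0 ≅ Z.
  H_1: rank ker ∂_1 − rank ∂_2 = (27 − 8) − 18 = 1, and ∂_2 has invariant factor 2 > 1, so H_1 ≅ Z ⊕ Z/2.
  H_2: rank ker ∂_2 − rank ∂_3 = (18 − 18) − 0 = 0, and there is no ∂_3, so H_2 ≅ 0.

(K is a triangulation of the Klein bottle.)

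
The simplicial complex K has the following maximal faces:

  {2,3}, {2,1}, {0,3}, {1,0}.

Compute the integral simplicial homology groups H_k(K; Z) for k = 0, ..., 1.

H_0 = Z,  H_1 = Z.

Take the total order 0 < 1 < 2 < 3 on the vertex set. Then K (dimension 1) consists of the simplices:

  0-simplices (4): [0], [1], [2], [3]
  1-simplices (4): [0,1], [0,3], [1,2], [2,3]

giving chain groups C_0 ≅ Z^4, C_1 ≅ Z^4.

The boundary map ∂_1: C_1 → C_0 sends each edge [p,q] (with p < q) to q − p. For instance
  ∂[0,1] = [1] − [0].
The 4×4 boundary matrix has rank 3 and Smith normal form diag(1,1,1).

From H_k ≅ ker(∂_k) / im(∂_{k+1}) we obtain:

  H_0: rank C_0 − rank ∂_1 = 4 − 3 = 1, and the invariant factors of ∂_1 are all 1, so H_0 = Z.
  H_1: rank ker ∂_1 − rank ∂_2 = (4 − 3) − 0 = 1, and there is no ∂_2, so H_1 = Z.

As a check, the Euler characteristic is 4 − 4 = 0, which agrees with 1 − 1 = 0.
(K is a triangulation of the circle S^1.)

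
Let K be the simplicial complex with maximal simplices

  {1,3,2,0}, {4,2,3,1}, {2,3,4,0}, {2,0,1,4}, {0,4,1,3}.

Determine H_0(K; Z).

Order the vertices as 0 < 1 < 2 < 3 < 4. Listing each simplex with vertices in this order, K has dimension 3 with simplices:

  0-simplices (5): [0], [1], [2], [3], [4]
  1-simplices (10): [0,1], [0,2], [0,3], [0,4], [1,2], [1,3], [1,4], [2,3], [2,4], [3,4]
  2-simplices (10): [0,1,2], [0,1,3], [0,1,4], [0,2,3], [0,2,4], [0,3,4], [1,2,3], [1,2,4], [1,3,4], [2,3,4]
  3-simplices (5): [0,1,2,3], [0,1,2,4], [0,1,3,4], [0,2,3,4], [1,2,3,4]

so the chain groups are C_0 ≅ Z^5, C_1 ≅ Z^10, C_2 ≅ Z^10, C_3 ≅ Z^5.

Boundary ∂_1: C_1 → C_0 is given by ∂[p,q] = [q] − [p]. For instance
  ∂[3,4] = [4] − [3].
This gives a 5×10 integer matrix of rank 4; reducing to Smith normal form yields diagonal entries (1,1,1,1).

Boundary ∂_2: C_2 → C_1 maps a triangle to the signed sum of its edges. For instance
  ∂[1,2,4] = [2,4] − [1,4] + [1,2],
  ∂[2,3,4] = [3,4] − [2,4] + [2,3].
The 10×10 boundary matrix has rank 6 and Smith normal form diag(1,1,1,1,1,1).

Boundary ∂_3: C_3 → C_2 sends each 3-simplex σ to the alternating sum Σ_i (−1)^i (σ with its i-th vertex removed). For instance
  ∂[0,2,3,4] = [2,3,4] − [0,3,4] + [0,2,4] − [0,2,3],
  ∂[1,2,3,4] = [2,3,4] − [1,3,4] + [1,2,4] − [1,2,3].
This gives a 10×5 integer matrix of rank 4; reducing to Smith normal form yields diagonal entries (1,1,1,1).

Computing H_k = (kernel of ∂_k) / (image of ∂_{k+1}):

  H_0: rank C_0 − rank ∂_1 = 5 − 4 = 1, and the invariant factors of ∂_1 are all 1, so H_0 ≅ Z.

(K is a triangulation of the 3-sphere S^3.)

H_0 ≅ Z.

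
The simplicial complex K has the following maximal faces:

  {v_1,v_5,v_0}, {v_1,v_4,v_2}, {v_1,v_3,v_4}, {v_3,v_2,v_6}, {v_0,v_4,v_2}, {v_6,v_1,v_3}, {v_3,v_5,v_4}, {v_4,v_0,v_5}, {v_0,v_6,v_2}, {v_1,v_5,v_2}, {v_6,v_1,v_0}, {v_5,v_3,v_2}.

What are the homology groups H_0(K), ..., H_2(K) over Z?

Take the total order v_0 < v_1 < v_2 < v_3 < v_4 < v_5 < v_6 on the vertex set. Then K (dimension 2) consists of the simplices:

  0-simplices (7): [v_0], [v_1], [v_2], [v_3], [v_4], [v_5], [v_6]
  1-simplices (18): (18 of them)
  2-simplices (12): (12 of them)

giving chain groups C_0 ≅ Z^7, C_1 ≅ Z^18, C_2 ≅ Z^12.

Boundary ∂_1: C_1 → C_0 sends each edge [p,q] (with p < q) to q − p. For instance
  ∂[v_2,v_5] = [v_5] − [v_2].
This gives a 7×18 integer matrix of rank 6; reducing to Smith normal form yields diagonal entries (1,1,1,1,1,1).

∂_2: C_2 → C_1 maps a triangle to the signed sum of its edges. For instance
  ∂[v_0,v_4,v_5] = [v_4,v_5] − [v_0,v_5] + [v_0,v_4],
  ∂[v_0,v_1,v_6] = [v_1,v_6] − [v_0,v_6] + [v_0,v_1].
As a 18×12 matrix over Z this has rank 12, with invariant factors (1,1,1,1,1,1,1,1,1,1,1,2).

Computing H_k = (kernel of ∂_k) / (image of ∂_{k+1}):

  H_0: rank C_0 − rank ∂_1 = 7 − 6 = 1, and the invariant factors of ∂_1 are all 1, so H_0 ≅ Z.
  H_1: rank ker ∂_1 − rank ∂_2 = (18 − 6) − 12 = 0, and ∂_2 has invariant factor 2 > 1, so H_1 ≅ Z_2.
  H_2: rank ker ∂_2 − rank ∂_3 = (12 − 12) − 0 = 0, and there is no ∂_3, so H_2 ≅ 0.

(K is a triangulation of the real projective plane RP^2.)

H_0 = Z,  H_1 = Z_2,  H_2 = 0.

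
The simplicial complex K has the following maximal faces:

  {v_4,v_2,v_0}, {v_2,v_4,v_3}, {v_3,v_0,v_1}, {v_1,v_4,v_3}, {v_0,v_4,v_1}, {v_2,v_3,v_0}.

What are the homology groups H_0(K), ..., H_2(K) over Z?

H_0 = Z,  H_1 = 0,  H_2 = Z.

Fix the vertex order v_0 < v_1 < v_2 < v_3 < v_4 and write every simplex with vertices in increasing order. Then dim K = 2 and the simplices of K are:

  0-simplices (5): [v_0], [v_1], [v_2], [v_3], [v_4]
  1-simplices (9): [v_0,v_1], [v_0,v_2], [v_0,v_3], [v_0,v_4], [v_1,v_3], [v_1,v_4], [v_2,v_3], [v_2,v_4], [v_3,v_4]
  2-simplices (6): [v_0,v_1,v_3], [v_0,v_1,v_4], [v_0,v_2,v_3], [v_0,v_2,v_4], [v_1,v_3,v_4], [v_2,v_3,v_4]

so the chain groups are C_0 ≅ Z^5, C_1 ≅ Z^9, C_2 ≅ Z^6.

The boundary map ∂_1: C_1 → C_0 maps an edge to its endpoints' difference, ∂[p,q] = q − p. For instance
  ∂[v_2,v_4] = [v_4] − [v_2].
The 5×9 boundary matrix has rank 4 and Smith normal form diag(1,1,1,1).

Boundary ∂_2: C_2 → C_1 sends each 2-simplex [p,q,r] to [q,r] − [p,r] + [p,q]. For instance
  ∂[v_0,v_2,v_4] = [v_2,v_4] − [v_0,v_4] + [v_0,v_2],
  ∂[v_0,v_2,v_3] = [v_2,v_3] − [v_0,v_3] + [v_0,v_2].
As a 9×6 matrix over Z this has rank 5, with invariant factors (1,1,1,1,1).

Now H_k = ker ∂_k / im ∂_{k+1}, so:

  H_0: rank C_0 − rank ∂_1 = 5 − 4 = 1, and the invariant factors of ∂_1 are all 1, so H_0 ≅ Z.
  H_1: rank ker ∂_1 − rank ∂_2 = (9 − 4) − 5 = 0, and the invariant factors of ∂_2 are all 1, so H_1 ≅ 0.
  H_2: rank ker ∂_2 − rank ∂_3 = (6 − 5) − 0 = 1, and there is no ∂_3, so H_2 ≅ Z.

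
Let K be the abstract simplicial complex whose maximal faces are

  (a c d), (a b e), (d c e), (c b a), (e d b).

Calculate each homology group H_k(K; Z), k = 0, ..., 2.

H_0 = Z,  H_1 = Z,  H_2 = 0.

Take the total order a < b < c < d < e on the vertex set. Then K (dimension 2) consists of the simplices:

  0-simplices (5): a, b, c, d, e
  1-simplices (10): ab, ac, ad, ae, bc, bd, be, cd, ce, de
  2-simplices (5): abc, abe, acd, bde, cde

Hence C_0 ≅ Z^5, C_1 ≅ Z^10, C_2 ≅ Z^5.

Boundary ∂_1: C_1 → C_0 is given by ∂[p,q] = [q] − [p]. For instance
  ∂ae = e − a.
The 5×10 boundary matrix has rank 4 and Smith normal form diag(1,1,1,1).

The boundary map ∂_2: C_2 → C_1 sends each 2-simplex [p,q,r] to [q,r] − [p,r] + [p,q]. For instance
  ∂abe = be − ae + ab,
  ∂abc = bc − ac + ab.
This gives a 10×5 integer matrix of rank 5; reducing to Smith normal form yields diagonal entries (1,1,1,1,1).

Computing H_k = (kernel of ∂_k) / (image of ∂_{k+1}):

  H_0: rank C_0 − rank ∂_1 = 5 − 4 = 1, and the invariant factors of ∂_1 are all 1, so H_0 = Z.
  H_1: rank ker ∂_1 − rank ∂_2 = (10 − 4) − 5 = 1, and the invariant factors of ∂_2 are all 1, so H_1 = Z.
  H_2: rank ker ∂_2 − rank ∂_3 = (5 − 5) − 0 = 0, and there is no ∂_3, so H_2 = 0.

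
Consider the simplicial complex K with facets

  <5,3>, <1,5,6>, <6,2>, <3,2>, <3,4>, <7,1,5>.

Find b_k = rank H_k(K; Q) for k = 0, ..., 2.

b_0 = 1, b_1 = 1, b_2 = 0.

K has 7 vertices, 9 edges, 2 triangles.
rank ∂_0 = 0, rank ∂_1 = 6 ⇒ b_0 = 7 − 0 − 6 = 1; all invariant factors of ∂_1 are 1 so no torsion. So H_0 = Z.
rank ∂_1 = 6, rank ∂_2 = 2 ⇒ b_1 = 9 − 6 − 2 = 1; all invariant factors of ∂_2 are 1 so no torsion. So H_1 = Z.
rank ∂_2 = 2, rank ∂_3 = 0 ⇒ b_2 = 2 − 2 − 0 = 0. So H_2 = 0.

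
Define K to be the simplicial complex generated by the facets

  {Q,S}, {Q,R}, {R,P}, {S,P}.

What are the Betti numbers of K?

Fix the vertex order P < Q < R < S and write every simplex with vertices in increasing order. Then dim K = 1 and the simplices of K are:

  0-simplices (4): P, Q, R, S
  1-simplices (4): PR, PS, QR, QS

so the chain groups are C_0 ≅ Z^4, C_1 ≅ Z^4.

Boundary ∂_1: C_1 → C_0 is given by ∂[p,q] = [q] − [p]. For instance
  ∂PS = S − P.
As a 4×4 matrix over Z this has rank 3, with invariant factors (1,1,1).

From H_k ≅ ker(∂_k) / im(∂_{k+1}) we obtain:

  H_0: rank C_0 − rank ∂_1 = 4 − 3 = 1, and the invariant factors of ∂_1 are all 1, so H_0 = Z.
  H_1: rank ker ∂_1 − rank ∂_2 = (4 − 3) − 0 = 1, and there is no ∂_2, so H_1 = Z.

Hence the Betti numbers are b_0 = 1, b_1 = 1.

b_0 = 1, b_1 = 1.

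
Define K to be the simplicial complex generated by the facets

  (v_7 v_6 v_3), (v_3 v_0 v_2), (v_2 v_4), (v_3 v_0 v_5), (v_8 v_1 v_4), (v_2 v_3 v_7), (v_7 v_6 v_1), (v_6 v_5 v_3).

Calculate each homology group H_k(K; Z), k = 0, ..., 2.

H_0 ≅ Z,  H_1 ≅ Z,  H_2 = 0.

Take the total order v_0 < v_1 < v_2 < v_3 < v_4 < v_5 < v_6 < v_7 < v_8 on the vertex set. Then K (dimension 2) consists of the simplices:

  0-simplices (9): [v_0], [v_1], [v_2], [v_3], [v_4], [v_5], [v_6], [v_7], [v_8]
  1-simplices (16): (16 of them)
  2-simplices (7): [v_0,v_2,v_3], [v_0,v_3,v_5], [v_1,v_4,v_8], [v_1,v_6,v_7], [v_2,v_3,v_7], [v_3,v_5,v_6], [v_3,v_6,v_7]

giving chain groups C_0 ≅ Z^9, C_1 ≅ Z^16, C_2 ≅ Z^7.

The boundary map ∂_1: C_1 → C_0 is given by ∂[p,q] = [q] − [p]. For instance
  ∂[v_5,v_6] = [v_6] − [v_5].
This gives a 9×16 integer matrix of rank 8; reducing to Smith normal form yields diagonal entries (1,1,1,1,1,1,1,1).

∂_2: C_2 → C_1 sends each 2-simplex [p,q,r] to [q,r] − [p,r] + [p,q]. For instance
  ∂[v_2,v_3,v_7] = [v_3,v_7] − [v_2,v_7] + [v_2,v_3],
  ∂[v_3,v_5,v_6] = [v_5,v_6] − [v_3,v_6] + [v_3,v_5].
The resulting 16×7 matrix has rank 7, and its Smith normal form has invariant factors (1,1,1,1,1,1,1).

Now H_k = ker ∂_k / im ∂_{k+1}, so:

  H_0: rank C_0 − rank ∂_1 = 9 − 8 = 1, and the invariant factors of ∂_1 are all 1, so H_0 = Z.
  H_1: rank ker ∂_1 − rank ∂_2 = (16 − 8) − 7 = 1, and the invariant factors of ∂_2 are all 1, so H_1 = Z.
  H_2: rank ker ∂_2 − rank ∂_3 = (7 − 7) − 0 = 0, and there is no ∂_3, so H_2 = 0.

As a check, the Euler characteristic is 9 − 16 + 7 = 0, which agrees with 1 − 1 + 0 = 0.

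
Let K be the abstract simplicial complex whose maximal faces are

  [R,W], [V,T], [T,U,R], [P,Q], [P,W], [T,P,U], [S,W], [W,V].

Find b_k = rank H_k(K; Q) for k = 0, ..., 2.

We work with the vertex ordering P < Q < R < S < T < U < V < W. The simplices of K, each written with vertices in increasing order, are:

  0-simplices (8): P, Q, R, S, T, U, V, W
  1-simplices (11): PQ, PT, PU, PW, RT, RU, RW, SW, TU, TV, VW
  2-simplices (2): PTU, RTU

Hence C_0 ≅ Z^8, C_1 ≅ Z^11, C_2 ≅ Z^2.

Boundary ∂_1: C_1 → C_0 maps an edge to its endpoints' difference, ∂[p,q] = q − p.
As a 8×11 matrix over Z this has rank 7, with invariant factors (1,1,1,1,1,1,1).

The boundary map ∂_2: C_2 → C_1 sends each 2-simplex [p,q,r] to [q,r] − [p,r] + [p,q]. For instance
  ∂RTU = TU − RU + RT,
  ∂PTU = TU − PU + PT.
The 11×2 boundary matrix has rank 2 and Smith normal form diag(1,1).

Now H_k = ker ∂_k / im ∂_{k+1}, so:

  H_0: rank C_0 − rank ∂_1 = 8 − 7 = 1, and the invariant factors of ∂_1 are all 1, so H_0 = Z.
  H_1: rank ker ∂_1 − rank ∂_2 = (11 − 7) − 2 = 2, and the invariant factors of ∂_2 are all 1, so H_1 = Z^2.
  H_2: rank ker ∂_2 − rank ∂_3 = (2 − 2) − 0 = 0, and there is no ∂_3, so H_2 = 0.

As a check, the Euler characteristic is 8 − 11 + 2 = -1, which agrees with 1 − 2 + 0 = -1.

Hence the Betti numbers are b_0 = 1, b_1 = 2, b_2 = 0.

b_0 = 1, b_1 = 2, b_2 = 0.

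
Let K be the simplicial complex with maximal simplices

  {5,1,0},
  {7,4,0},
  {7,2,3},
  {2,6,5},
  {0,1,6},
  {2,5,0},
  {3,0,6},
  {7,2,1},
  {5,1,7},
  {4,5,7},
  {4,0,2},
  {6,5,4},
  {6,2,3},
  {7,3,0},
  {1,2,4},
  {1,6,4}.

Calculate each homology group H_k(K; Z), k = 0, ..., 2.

We work with the vertex ordering 0 < 1 < 2 < 3 < 4 < 5 < 6 < 7. The simplices of K, each written with vertices in increasing order, are:

  0-simplices (8): [0], [1], [2], [3], [4], [5], [6], [7]
  1-simplices (24): (24 of them)
  2-simplices (16): [0,1,5], [0,1,6], [0,2,4], [0,2,5], [0,3,6], [0,3,7], [0,4,7], [1,2,4], [1,2,7], [1,4,6], [1,5,7], [2,3,6], [2,3,7], [2,5,6], [4,5,6], [4,5,7]

Hence C_0 ≅ Z^8, C_1 ≅ Z^24, C_2 ≅ Z^16.

∂_1: C_1 → C_0 sends each edge [p,q] (with p < q) to q − p. For instance
  ∂[1,4] = [4] − [1].
As a 8×24 matrix over Z this has rank 7, with invariant factors (1,1,1,1,1,1,1).

Boundary ∂_2: C_2 → C_1 maps a triangle to the signed sum of its edges. For instance
  ∂[0,3,7] = [3,7] − [0,7] + [0,3],
  ∂[0,2,4] = [2,4] − [0,4] + [0,2].
The resulting 24×16 matrix has rank 15, and its Smith normal form has invariant factors (1,1,1,1,1,1,1,1,1,1,1,1,1,1,1).

Computing H_k = (kernel of ∂_k) / (image of ∂_{k+1}):

  H_0: rank C_0 − rank ∂_1 = 8 − 7 = 1, and the invariant factors of ∂_1 are all 1, so H_0 ≅ Z.
  H_1: rank ker ∂_1 − rank ∂_2 = (24 − 7) − 15 = 2, and the invariant factors of ∂_2 are all 1, so H_1 ≅ Z^2.
  H_2: rank ker ∂_2 − rank ∂_3 = (16 − 15) − 0 = 1, and there is no ∂_3, so H_2 ≅ Z.

H_0 = Z,  H_1 = Z^2,  H_2 = Z.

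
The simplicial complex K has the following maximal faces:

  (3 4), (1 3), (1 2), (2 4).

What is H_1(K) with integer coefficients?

Order the vertices as 1 < 2 < 3 < 4. Listing each simplex with vertices in this order, K has dimension 1 with simplices:

  0-simplices (4): [1], [2], [3], [4]
  1-simplices (4): [1,2], [1,3], [2,4], [3,4]

so the chain groups are C_0 ≅ Z^4, C_1 ≅ Z^4.

The boundary map ∂_1: C_1 → C_0 maps an edge to its endpoints' difference, ∂[p,q] = q − p. For instance
  ∂[1,3] = [3] − [1].
This gives a 4×4 integer matrix of rank 3; reducing to Smith normal form yields diagonal entries (1,1,1).

Reading off H_k = ker ∂_k / im ∂_{k+1}:

  H_1: rank ker ∂_1 − rank ∂_2 = (4 − 3) − 0 = 1, and there is no ∂_2, so H_1 ≅ Z.

H_1 ≅ Z.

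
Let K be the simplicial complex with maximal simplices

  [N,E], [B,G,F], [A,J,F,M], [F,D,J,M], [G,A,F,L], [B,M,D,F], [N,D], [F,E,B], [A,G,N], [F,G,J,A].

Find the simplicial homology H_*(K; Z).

Take the total order A < B < D < E < F < G < J < L < M < N on the vertex set. Then K (dimension 3) consists of the simplices:

  0-simplices (10): A, B, D, E, F, G, J, L, M, N
  1-simplices (25): AF, AG, AJ, AL, AM, AN, BD, BE, BF, BG, BM, DF, DJ, DM, DN, EF, EN, FG, FJ, FL, FM, GJ, GL, GN, JM
  2-simplices (19): AFG, AFJ, AFL, AFM, AGJ, AGL, AGN, AJM, BDF, BDM, BEF, BFG, BFM, DFJ, DFM, DJM, FGJ, FGL, FJM
  3-simplices (5): AFGJ, AFGL, AFJM, BDFM, DFJM

so the chain groups are C_0 ≅ Z^10, C_1 ≅ Z^25, C_2 ≅ Z^19, C_3 ≅ Z^5.

∂_1: C_1 → C_0 is given by ∂[p,q] = [q] − [p].
As a 10×25 matrix over Z this has rank 9, with invariant factors (1,1,1,1,1,1,1,1,1).

Boundary ∂_2: C_2 → C_1 sends each 2-simplex [p,q,r] to [q,r] − [p,r] + [p,q]. For instance
  ∂AFL = FL − AL + AF,
  ∂AJM = JM − AM + AJ.
This gives a 25×19 integer matrix of rank 14; reducing to Smith normal form yields diagonal entries (1,1,1,1,1,1,1,1,1,1,1,1,1,1).

Boundary ∂_3: C_3 → C_2 sends each 3-simplex σ to the alternating sum Σ_i (−1)^i (σ with its i-th vertex removed). For instance
  ∂AFGJ = FGJ − AGJ + AFJ − AFG,
  ∂BDFM = DFM − BFM + BDM − BDF.
This gives a 19×5 integer matrix of rank 5; reducing to Smith normal form yields diagonal entries (1,1,1,1,1).

Now H_k = ker ∂_k / im ∂_{k+1}, so:

  H_0: rank C_0 − rank ∂_1 = 10 − 9 = 1, and the invariant factors of ∂_1 are all 1, so H_0 = Z.
  H_1: rank ker ∂_1 − rank ∂_2 = (25 − 9) − 14 = 2, and the invariant factors of ∂_2 are all 1, so H_1 = Z^2.
  H_2: rank ker ∂_2 − rank ∂_3 = (19 − 14) − 5 = 0, and the invariant factors of ∂_3 are all 1, so H_2 = 0.
  H_3: rank ker ∂_3 − rank ∂_4 = (5 − 5) − 0 = 0, and there is no ∂_4, so H_3 = 0.

As a check, the Euler characteristic is 10 − 25 + 19 − 5 = -1, which agrees with 1 − 2 + 0 − 0 = -1.

H_0 ≅ Z,  H_1 ≅ Z^2,  H_2 = 0,  H_3 = 0.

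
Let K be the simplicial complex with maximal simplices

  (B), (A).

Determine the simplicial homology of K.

We work with the vertex ordering A < B. The simplices of K, each written with vertices in increasing order, are:

  0-simplices (2): A, B

Hence C_0 ≅ Z^2.

From H_k ≅ ker(∂_k) / im(∂_{k+1}) we obtain:

  H_0: rank C_0 − rank ∂_1 = 2 − 0 = 2, and there is no ∂_1, so H_0 = Z^2.

H_0 = Z^2.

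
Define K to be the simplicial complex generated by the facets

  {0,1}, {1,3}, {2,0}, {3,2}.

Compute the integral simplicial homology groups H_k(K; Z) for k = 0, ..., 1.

H_0 = Z,  H_1 = Z.

We work with the vertex ordering 0 < 1 < 2 < 3. The simplices of K, each written with vertices in increasing order, are:

  0-simplices (4): [0], [1], [2], [3]
  1-simplices (4): [0,1], [0,2], [1,3], [2,3]

giving chain groups C_0 ≅ Z^4, C_1 ≅ Z^4.

The boundary map ∂_1: C_1 → C_0 maps an edge to its endpoints' difference, ∂[p,q] = q − p.
As a 4×4 matrix over Z this has rank 3, with invariant factors (1,1,1).

Now H_k = ker ∂_k / im ∂_{k+1}, so:

  H_0: rank C_0 − rank ∂_1 = 4 − 3 = 1, and the invariant factors of ∂_1 are all 1, so H_0 = Z.
  H_1: rank ker ∂_1 − rank ∂_2 = (4 − 3) − 0 = 1, and there is no ∂_2, so H_1 = Z.

As a check, the Euler characteristic is 4 − 4 = 0, which agrees with 1 − 1 = 0.
(K is a triangulation of the circle S^1.)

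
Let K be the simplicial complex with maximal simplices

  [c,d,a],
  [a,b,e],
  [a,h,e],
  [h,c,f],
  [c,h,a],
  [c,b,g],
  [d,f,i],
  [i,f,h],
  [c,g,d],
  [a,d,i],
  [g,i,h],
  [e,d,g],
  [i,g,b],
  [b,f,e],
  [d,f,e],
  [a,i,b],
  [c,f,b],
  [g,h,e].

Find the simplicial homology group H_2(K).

H_2 = Z.

Take the total order a < b < c < d < e < f < g < h < i on the vertex set. Then K (dimension 2) consists of the simplices:

  0-simplices (9): a, b, c, d, e, f, g, h, i
  1-simplices (27): ab, ac, ad, ae, ah, ai, bc, be, bf, bg, bi, cd, cf, cg, ch, de, df, dg, di, ef, eg, eh, fh, fi, gh, gi, hi
  2-simplices (18): abe, abi, acd, ach, adi, aeh, bcf, bcg, bef, bgi, cdg, cfh, def, deg, dfi, egh, fhi, ghi

Hence C_0 ≅ Z^9, C_1 ≅ Z^27, C_2 ≅ Z^18.

Boundary ∂_1: C_1 → C_0 is given by ∂[p,q] = [q] − [p]. For instance
  ∂hi = i − h.
The resulting 9×27 matrix has rank 8, and its Smith normal form has invariant factors (1,1,1,1,1,1,1,1).

∂_2: C_2 → C_1 maps a triangle to the signed sum of its edges. For instance
  ∂def = ef − df + de,
  ∂dfi = fi − di + df.
As a 27×18 matrix over Z this has rank 17, with invariant factors (1,1,1,1,1,1,1,1,1,1,1,1,1,1,1,1,1).

Reading off H_k = ker ∂_k / im ∂_{k+1}:

  H_2: rank ker ∂_2 − rank ∂_3 = (18 − 17) − 0 = 1, and there is no ∂_3, so H_2 ≅ Z.

(K is a triangulation of the torus T^2.)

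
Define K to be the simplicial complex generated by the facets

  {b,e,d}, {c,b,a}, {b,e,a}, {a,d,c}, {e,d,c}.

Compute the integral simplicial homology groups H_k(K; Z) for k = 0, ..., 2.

H_0 ≅ Z,  H_1 ≅ Z,  H_2 = 0.

Fix the vertex order a < b < c < d < e and write every simplex with vertices in increasing order. Then dim K = 2 and the simplices of K are:

  0-simplices (5): a, b, c, d, e
  1-simplices (10): ab, ac, ad, ae, bc, bd, be, cd, ce, de
  2-simplices (5): abc, abe, acd, bde, cde

Hence C_0 ≅ Z^5, C_1 ≅ Z^10, C_2 ≅ Z^5.

Boundary ∂_1: C_1 → C_0 maps an edge to its endpoints' difference, ∂[p,q] = q − p.
As a 5×10 matrix over Z this has rank 4, with invariant factors (1,1,1,1).

Boundary ∂_2: C_2 → C_1 sends each 2-simplex [p,q,r] to [q,r] − [p,r] + [p,q]. For instance
  ∂acd = cd − ad + ac,
  ∂cde = de − ce + cd.
The 10×5 boundary matrix has rank 5 and Smith normal form diag(1,1,1,1,1).

From H_k ≅ ker(∂_k) / im(∂_{k+1}) we obtain:

  H_0: rank C_0 − rank ∂_1 = 5 − 4 = 1, and the invariant factors of ∂_1 are all 1, so H_0 = Z.
  H_1: rank ker ∂_1 − rank ∂_2 = (10 − 4) − 5 = 1, and the invariant factors of ∂_2 are all 1, so H_1 = Z.
  H_2: rank ker ∂_2 − rank ∂_3 = (5 − 5) − 0 = 0, and there is no ∂_3, so H_2 = 0.

As a check, the Euler characteristic is 5 − 10 + 5 = 0, which agrees with 1 − 1 + 0 = 0.
(K is a triangulation of the Möbius band.)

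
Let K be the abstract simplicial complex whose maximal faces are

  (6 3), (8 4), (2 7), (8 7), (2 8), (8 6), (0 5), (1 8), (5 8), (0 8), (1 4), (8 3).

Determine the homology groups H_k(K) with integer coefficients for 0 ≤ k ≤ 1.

K has 9 vertices, 12 edges.
rank ∂_0 = 0, rank ∂_1 = 8 ⇒ b_0 = 9 − 0 − 8 = 1; all invariant factors of ∂_1 are 1 so no torsion. So H_0 ≅ Z.
rank ∂_1 = 8, rank ∂_2 = 0 ⇒ b_1 = 12 − 8 − 0 = 4. So H_1 ≅ Z^4.

H_0 = Z,  H_1 = Z^4.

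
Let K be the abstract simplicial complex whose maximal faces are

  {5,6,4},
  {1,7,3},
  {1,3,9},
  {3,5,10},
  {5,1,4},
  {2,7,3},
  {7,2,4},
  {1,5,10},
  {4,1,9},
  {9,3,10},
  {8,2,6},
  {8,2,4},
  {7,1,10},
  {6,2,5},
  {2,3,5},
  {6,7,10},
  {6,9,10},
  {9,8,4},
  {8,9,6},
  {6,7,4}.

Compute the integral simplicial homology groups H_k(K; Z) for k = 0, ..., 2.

H_0 ≅ Z,  H_1 ≅ Z × Z/2,  H_2 = 0.

We work with the vertex ordering 1 < 2 < 3 < 4 < 5 < 6 < 7 < 8 < 9 < 10. The simplices of K, each written with vertices in increasing order, are:

  0-simplices (10): [1], [2], [3], [4], [5], [6], [7], [8], [9], [10]
  1-simplices (30): (30 of them)
  2-simplices (20): (20 of them)

giving chain groups C_0 ≅ Z^10, C_1 ≅ Z^30, C_2 ≅ Z^20.

Boundary ∂_1: C_1 → C_0 sends each edge [p,q] (with p < q) to q − p.
This gives a 10×30 integer matrix of rank 9; reducing to Smith normal form yields diagonal entries (1,1,1,1,1,1,1,1,1).

The boundary map ∂_2: C_2 → C_1 sends each 2-simplex [p,q,r] to [q,r] − [p,r] + [p,q]. For instance
  ∂[6,8,9] = [8,9] − [6,9] + [6,8],
  ∂[1,5,10] = [5,10] − [1,10] + [1,5].
As a 30×20 matrix over Z this has rank 20, with invariant factors (1,1,1,1,1,1,1,1,1,1,1,1,1,1,1,1,1,1,1,2).

Now H_k = ker ∂_k / im ∂_{k+1}, so:

  H_0: rank C_0 − rank ∂_1 = 10 − 9 = 1, and the invariant factors of ∂_1 are all 1, so H_0 = Z.
  H_1: rank ker ∂_1 − rank ∂_2 = (30 − 9) − 20 = 1, and ∂_2 has invariant factor 2 > 1, so H_1 = Z × Z/2.
  H_2: rank ker ∂_2 − rank ∂_3 = (20 − 20) − 0 = 0, and there is no ∂_3, so H_2 = 0.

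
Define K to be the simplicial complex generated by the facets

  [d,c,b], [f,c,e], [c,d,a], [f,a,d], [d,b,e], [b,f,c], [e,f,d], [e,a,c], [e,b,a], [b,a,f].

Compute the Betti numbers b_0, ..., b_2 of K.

b_0 = 1, b_1 = 0, b_2 = 0.

Fix the vertex order a < b < c < d < e < f and write every simplex with vertices in increasing order. Then dim K = 2 and the simplices of K are:

  0-simplices (6): a, b, c, d, e, f
  1-simplices (15): ab, ac, ad, ae, af, bc, bd, be, bf, cd, ce, cf, de, df, ef
  2-simplices (10): abe, abf, acd, ace, adf, bcd, bcf, bde, cef, def

so the chain groups are C_0 ≅ Z^6, C_1 ≅ Z^15, C_2 ≅ Z^10.

Boundary ∂_1: C_1 → C_0 is given by ∂[p,q] = [q] − [p]. For instance
  ∂cf = f − c.
The resulting 6×15 matrix has rank 5, and its Smith normal form has invariant factors (1,1,1,1,1).

∂_2: C_2 → C_1 sends each 2-simplex [p,q,r] to [q,r] − [p,r] + [p,q]. For instance
  ∂bde = de − be + bd,
  ∂ace = ce − ae + ac.
The 15×10 boundary matrix has rank 10 and Smith normal form diag(1,1,1,1,1,1,1,1,1,2).

From H_k ≅ ker(∂_k) / im(∂_{k+1}) we obtain:

  H_0: rank C_0 − rank ∂_1 = 6 − 5 = 1, and the invariant factors of ∂_1 are all 1, so H_0 ≅ Z.
  H_1: rank ker ∂_1 − rank ∂_2 = (15 − 5) − 10 = 0, and ∂_2 has invariant factor 2 > 1, so H_1 ≅ Z_2.
  H_2: rank ker ∂_2 − rank ∂_3 = (10 − 10) − 0 = 0, and there is no ∂_3, so H_2 ≅ 0.

Hence the Betti numbers are b_0 = 1, b_1 = 0, b_2 = 0.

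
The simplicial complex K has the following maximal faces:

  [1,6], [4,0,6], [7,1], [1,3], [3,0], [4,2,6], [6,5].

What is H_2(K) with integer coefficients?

Take the total order 0 < 1 < 2 < 3 < 4 < 5 < 6 < 7 on the vertex set. Then K (dimension 2) consists of the simplices:

  0-simplices (8): [0], [1], [2], [3], [4], [5], [6], [7]
  1-simplices (10): [0,3], [0,4], [0,6], [1,3], [1,6], [1,7], [2,4], [2,6], [4,6], [5,6]
  2-simplices (2): [0,4,6], [2,4,6]

giving chain groups C_0 ≅ Z^8, C_1 ≅ Z^10, C_2 ≅ Z^2.

The boundary map ∂_1: C_1 → C_0 sends each edge [p,q] (with p < q) to q − p. For instance
  ∂[0,6] = [6] − [0].
As a 8×10 matrix over Z this has rank 7, with invariant factors (1,1,1,1,1,1,1).

The boundary map ∂_2: C_2 → C_1 acts by ∂[p,q,r] = [q,r] − [p,r] + [p,q]. For instance
  ∂[0,4,6] = [4,6] − [0,6] + [0,4],
  ∂[2,4,6] = [4,6] − [2,6] + [2,4].
The resulting 10×2 matrix has rank 2, and its Smith normal form has invariant factors (1,1).

Reading off H_k = ker ∂_k / im ∂_{k+1}:

  H_2: rank ker ∂_2 − rank ∂_3 = (2 − 2) − 0 = 0, and there is no ∂_3, so H_2 ≅ 0.

H_2 ≅ 0.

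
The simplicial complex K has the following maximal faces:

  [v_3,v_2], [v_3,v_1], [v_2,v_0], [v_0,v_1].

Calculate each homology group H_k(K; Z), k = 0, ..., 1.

H_0 ≅ Z,  H_1 ≅ Z.

We work with the vertex ordering v_0 < v_1 < v_2 < v_3. The simplices of K, each written with vertices in increasing order, are:

  0-simplices (4): [v_0], [v_1], [v_2], [v_3]
  1-simplices (4): [v_0,v_1], [v_0,v_2], [v_1,v_3], [v_2,v_3]

so the chain groups are C_0 ≅ Z^4, C_1 ≅ Z^4.

Boundary ∂_1: C_1 → C_0 is given by ∂[p,q] = [q] − [p].
The resulting 4×4 matrix has rank 3, and its Smith normal form has invariant factors (1,1,1).

From H_k ≅ ker(∂_k) / im(∂_{k+1}) we obtain:

  H_0: rank C_0 − rank ∂_1 = 4 − 3 = 1, and the invariant factors of ∂_1 are all 1, so H_0 = Z.
  H_1: rank ker ∂_1 − rank ∂_2 = (4 − 3) − 0 = 1, and there is no ∂_2, so H_1 = Z.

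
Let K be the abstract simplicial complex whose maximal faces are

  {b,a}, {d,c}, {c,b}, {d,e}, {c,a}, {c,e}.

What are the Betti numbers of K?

b_0 = 1, b_1 = 2.

We work with the vertex ordering a < b < c < d < e. The simplices of K, each written with vertices in increasing order, are:

  0-simplices (5): a, b, c, d, e
  1-simplices (6): ab, ac, bc, cd, ce, de

Hence C_0 ≅ Z^5, C_1 ≅ Z^6.

Boundary ∂_1: C_1 → C_0 is given by ∂[p,q] = [q] − [p]. For instance
  ∂ce = e − c.
The resulting 5×6 matrix has rank 4, and its Smith normal form has invariant factors (1,1,1,1).

Now H_k = ker ∂_k / im ∂_{k+1}, so:

  H_0: rank C_0 − rank ∂_1 = 5 − 4 = 1, and the invariant factors of ∂_1 are all 1, so H_0 ≅ Z.
  H_1: rank ker ∂_1 − rank ∂_2 = (6 − 4) − 0 = 2, and there is no ∂_2, so H_1 ≅ Z^2.

Hence the Betti numbers are b_0 = 1, b_1 = 2.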